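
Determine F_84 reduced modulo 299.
247

Matrix identity: Q^n = [[F_(n+1), F_n], [F_n, F_(n-1)]] with Q = [[1,1],[1,0]].
n = 84 = 1010100₂. Square-and-multiply, entries mod 299:
Q^1 = [[1,1],[1,0]]
Q^2 = (Q^1)² = [[2,1],[1,1]]
Q^5 = (Q^2)²·Q = [[8,5],[5,3]]
Q^10 = (Q^5)² = [[89,55],[55,34]]
Q^21 = (Q^10)²·Q = [[70,182],[182,187]]
Q^42 = (Q^21)² = [[51,130],[130,220]]
Q^84 = (Q^42)² = [[66,247],[247,118]]
F_84 mod 299 = Q^84[0][1] = 247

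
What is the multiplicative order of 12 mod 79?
26

79 is prime, so ord(12) divides φ(79) = 78.
Divisors of 78: 1, 2, 3, 6, 13, 26, 39, 78.
Repeated squaring: 12^1 ≡ 12, 12^2 ≡ 65, 12^4 ≡ 38, 12^8 ≡ 22, 12^16 ≡ 10, 12^32 ≡ 21, 12^64 ≡ 46 (mod 79).
Test 12^d mod 79 for each divisor d in increasing order:
12^1 ≡ 12
12^2 ≡ 65
12^3 = 12^2·12^1 ≡ 69
12^6 = 12^4·12^2 ≡ 21
12^13 = 12^8·12^4·12^1 ≡ 78
12^26 = 12^16·12^8·12^2 ≡ 1  ← first divisor giving 1
The order is 26.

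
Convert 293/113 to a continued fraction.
[2; 1, 1, 2, 5, 4]

Euclidean algorithm steps:
293 = 2 × 113 + 67
113 = 1 × 67 + 46
67 = 1 × 46 + 21
46 = 2 × 21 + 4
21 = 5 × 4 + 1
4 = 4 × 1 + 0
Continued fraction: [2; 1, 1, 2, 5, 4]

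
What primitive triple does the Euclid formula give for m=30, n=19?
(539, 1140, 1261)

Euclid's formula: a = m² - n², b = 2mn, c = m² + n²
m = 30, n = 19
a = 30² - 19² = 900 - 361 = 539
b = 2 × 30 × 19 = 1140
c = 30² + 19² = 900 + 361 = 1261
Verification: 539² + 1140² = 290521 + 1299600 = 1590121 = 1261² ✓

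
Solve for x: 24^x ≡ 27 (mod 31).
21

Baby-step giant-step with step n = ⌈√31⌉ = 6.
Baby steps 24^j mod 31 (j:value) for j=0..5: 0:1, 1:24, 2:18, 3:29, 4:14, 5:26.
Giant-step multiplier: 24^(-6) ≡ 24^(30-6) = 24^24 ≡ 8 (mod 31).
Giant steps γ_i = 27·8^i mod 31: γ_0=27, γ_1=30, γ_2=23, γ_3=29 (in table at j=3).
x = i·n + j = 3·6 + 3 = 21.
Check: 24^21 ≡ 27 (mod 31).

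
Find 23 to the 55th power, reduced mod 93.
92

Repeated squaring. Binary of 55 = 110111.
23^1 ≡ 23 (mod 93); 23^2 ≡ 64 (mod 93); 23^4 ≡ 4 (mod 93); 23^8 ≡ 16 (mod 93); 23^16 ≡ 70 (mod 93); 23^32 ≡ 64 (mod 93)
23^55 = 23^1 × 23^2 × 23^4 × 23^16 × 23^32 ≡ 92 (mod 93)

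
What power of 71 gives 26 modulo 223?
135

Baby-step giant-step with step n = ⌈√223⌉ = 15.
Baby steps 71^j mod 223 (j:value) for j=0..14: 0:1, 1:71, 2:135, 3:219, 4:162, 5:129, 6:16, 7:21, 8:153, 9:159, 10:139, 11:57, 12:33, 13:113, 14:218.
Giant-step multiplier: 71^(-15) ≡ 71^(222-15) = 71^207 ≡ 174 (mod 223).
Giant steps γ_i = 26·174^i mod 223: γ_0=26, γ_1=64, γ_2=209, γ_3=17, γ_4=59, γ_5=8, γ_6=54, γ_7=30, γ_8=91, γ_9=1 (in table at j=0).
x = i·n + j = 9·15 + 0 = 135.
Check: 71^135 ≡ 26 (mod 223).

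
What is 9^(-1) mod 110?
49

gcd(9, 110) = 1, so the inverse exists.
Extended Euclidean algorithm on (110, 9):
110 = 12 × 9 + 2  ⟹  2 = (1)·110 + (-12)·9
9 = 4 × 2 + 1  ⟹  1 = (-4)·110 + (49)·9
So (49)·9 ≡ 1 (mod 110), i.e. 9^(-1) ≡ 49 (mod 110).
Check: 9 × 49 = 441 ≡ 1 (mod 110)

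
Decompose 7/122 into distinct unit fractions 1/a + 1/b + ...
1/18 + 1/549

Greedy algorithm:
7/122: ceiling(122/7) = 18, use 1/18
1/549: ceiling(549/1) = 549, use 1/549
Result: 7/122 = 1/18 + 1/549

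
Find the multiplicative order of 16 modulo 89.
11

89 is prime, so ord(16) divides φ(89) = 88.
Divisors of 88: 1, 2, 4, 8, 11, 22, 44, 88.
Repeated squaring: 16^1 ≡ 16, 16^2 ≡ 78, 16^4 ≡ 32, 16^8 ≡ 45, 16^16 ≡ 67, 16^32 ≡ 39, 16^64 ≡ 8 (mod 89).
Test 16^d mod 89 for each divisor d in increasing order:
16^1 ≡ 16
16^2 ≡ 78
16^4 ≡ 32
16^8 ≡ 45
16^11 = 16^8·16^2·16^1 ≡ 1  ← first divisor giving 1
The order is 11.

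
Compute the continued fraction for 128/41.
[3; 8, 5]

Euclidean algorithm steps:
128 = 3 × 41 + 5
41 = 8 × 5 + 1
5 = 5 × 1 + 0
Continued fraction: [3; 8, 5]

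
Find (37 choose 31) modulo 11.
0

Using Lucas' theorem:
Write n=37 and k=31 in base 11:
n in base 11: [3, 4]
k in base 11: [2, 9]
C(37,31) mod 11 = ∏ C(n_i, k_i) mod 11
Digit binomials (mod 11): C(3,2) = 3; C(4,9) = 0 (k_i > n_i)
Product: 3 × 0 = 0 ≡ 0 (mod 11)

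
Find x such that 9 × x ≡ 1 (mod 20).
9

gcd(9, 20) = 1, so the inverse exists.
Extended Euclidean algorithm on (20, 9):
20 = 2 × 9 + 2  ⟹  2 = (1)·20 + (-2)·9
9 = 4 × 2 + 1  ⟹  1 = (-4)·20 + (9)·9
So (9)·9 ≡ 1 (mod 20), i.e. 9^(-1) ≡ 9 (mod 20).
Check: 9 × 9 = 81 ≡ 1 (mod 20)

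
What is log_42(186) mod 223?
83

Baby-step giant-step with step n = ⌈√223⌉ = 15.
Baby steps 42^j mod 223 (j:value) for j=0..14: 0:1, 1:42, 2:203, 3:52, 4:177, 5:75, 6:28, 7:61, 8:109, 9:118, 10:50, 11:93, 12:115, 13:147, 14:153.
Giant-step multiplier: 42^(-15) ≡ 42^(222-15) = 42^207 ≡ 87 (mod 223).
Giant steps γ_i = 186·87^i mod 223: γ_0=186, γ_1=126, γ_2=35, γ_3=146, γ_4=214, γ_5=109 (in table at j=8).
x = i·n + j = 5·15 + 8 = 83.
Check: 42^83 ≡ 186 (mod 223).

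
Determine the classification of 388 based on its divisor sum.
deficient

Proper divisors of 388: sum = 1 + 2 + 4 + 97 + 194 = 298
Since 298 < 388, 388 is deficient.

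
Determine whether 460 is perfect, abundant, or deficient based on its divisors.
abundant

Proper divisors of 460: sum = 1 + 2 + 4 + 5 + 10 + 20 + 23 + 46 + 92 + 115 + 230 = 548
Since 548 > 460, 460 is abundant.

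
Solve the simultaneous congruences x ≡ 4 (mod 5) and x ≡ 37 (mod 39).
154

Using Chinese Remainder Theorem:
M = 5 × 39 = 195
M1 = 39, M2 = 5
y1 = 39^(-1) mod 5 = 4
y2 = 5^(-1) mod 39 = 8
x = (4×39×4 + 37×5×8) mod 195 = 154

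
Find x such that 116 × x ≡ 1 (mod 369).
35

gcd(116, 369) = 1, so the inverse exists.
Extended Euclidean algorithm on (369, 116):
369 = 3 × 116 + 21  ⟹  21 = (1)·369 + (-3)·116
116 = 5 × 21 + 11  ⟹  11 = (-5)·369 + (16)·116
21 = 1 × 11 + 10  ⟹  10 = (6)·369 + (-19)·116
11 = 1 × 10 + 1  ⟹  1 = (-11)·369 + (35)·116
So (35)·116 ≡ 1 (mod 369), i.e. 116^(-1) ≡ 35 (mod 369).
Check: 116 × 35 = 4060 ≡ 1 (mod 369)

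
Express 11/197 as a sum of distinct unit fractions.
1/18 + 1/3546

Greedy algorithm:
11/197: ceiling(197/11) = 18, use 1/18
1/3546: ceiling(3546/1) = 3546, use 1/3546
Result: 11/197 = 1/18 + 1/3546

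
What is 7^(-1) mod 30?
13

gcd(7, 30) = 1, so the inverse exists.
Extended Euclidean algorithm on (30, 7):
30 = 4 × 7 + 2  ⟹  2 = (1)·30 + (-4)·7
7 = 3 × 2 + 1  ⟹  1 = (-3)·30 + (13)·7
So (13)·7 ≡ 1 (mod 30), i.e. 7^(-1) ≡ 13 (mod 30).
Check: 7 × 13 = 91 ≡ 1 (mod 30)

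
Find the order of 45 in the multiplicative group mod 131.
13

131 is prime, so ord(45) divides φ(131) = 130.
Divisors of 130: 1, 2, 5, 10, 13, 26, 65, 130.
Repeated squaring: 45^1 ≡ 45, 45^2 ≡ 60, 45^4 ≡ 63, 45^8 ≡ 39, 45^16 ≡ 80, 45^32 ≡ 112, 45^64 ≡ 99, 45^128 ≡ 107 (mod 131).
Test 45^d mod 131 for each divisor d in increasing order:
45^1 ≡ 45
45^2 ≡ 60
45^5 = 45^4·45^1 ≡ 84
45^10 = 45^8·45^2 ≡ 113
45^13 = 45^8·45^4·45^1 ≡ 1  ← first divisor giving 1
The order is 13.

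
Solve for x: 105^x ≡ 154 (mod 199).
115

Baby-step giant-step with step n = ⌈√199⌉ = 15.
Baby steps 105^j mod 199 (j:value) for j=0..14: 0:1, 1:105, 2:80, 3:42, 4:32, 5:176, 6:172, 7:150, 8:29, 9:60, 10:131, 11:24, 12:132, 13:129, 14:13.
Giant-step multiplier: 105^(-15) ≡ 105^(198-15) = 105^183 ≡ 135 (mod 199).
Giant steps γ_i = 154·135^i mod 199: γ_0=154, γ_1=94, γ_2=153, γ_3=158, γ_4=37, γ_5=20, γ_6=113, γ_7=131 (in table at j=10).
x = i·n + j = 7·15 + 10 = 115.
Check: 105^115 ≡ 154 (mod 199).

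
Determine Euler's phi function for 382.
190

382 = 2 × 191
φ(n) = n × ∏(1 - 1/p) for each prime p dividing n
φ(382) = 382 × (1 - 1/2) × (1 - 1/191) = 190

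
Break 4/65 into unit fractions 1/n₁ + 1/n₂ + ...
1/17 + 1/369 + 1/203873 + 1/83128196385

Greedy algorithm:
4/65: ceiling(65/4) = 17, use 1/17
3/1105: ceiling(1105/3) = 369, use 1/369
2/407745: ceiling(407745/2) = 203873, use 1/203873
1/83128196385: ceiling(83128196385/1) = 83128196385, use 1/83128196385
Result: 4/65 = 1/17 + 1/369 + 1/203873 + 1/83128196385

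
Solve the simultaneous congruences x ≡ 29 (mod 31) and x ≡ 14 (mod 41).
711

Using Chinese Remainder Theorem:
M = 31 × 41 = 1271
M1 = 41, M2 = 31
y1 = 41^(-1) mod 31 = 28
y2 = 31^(-1) mod 41 = 4
x = (29×41×28 + 14×31×4) mod 1271 = 711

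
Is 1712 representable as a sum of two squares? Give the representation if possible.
Not possible

Factorization: 1712 = 2^4 × 107
By Fermat: n is sum of two squares iff every prime p ≡ 3 (mod 4) appears to even power.
Prime(s) ≡ 3 (mod 4) with odd exponent: [(107, 1)]
Therefore 1712 cannot be expressed as a² + b².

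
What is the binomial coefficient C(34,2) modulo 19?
10

Using Lucas' theorem:
Write n=34 and k=2 in base 19:
n in base 19: [1, 15]
k in base 19: [0, 2]
C(34,2) mod 19 = ∏ C(n_i, k_i) mod 19
Digit binomials (mod 19): C(1,0) = 1; C(15,2) = 105 ≡ 10
Product: 1 × 10 = 10 ≡ 10 (mod 19)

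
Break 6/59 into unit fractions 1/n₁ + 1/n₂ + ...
1/10 + 1/590

Greedy algorithm:
6/59: ceiling(59/6) = 10, use 1/10
1/590: ceiling(590/1) = 590, use 1/590
Result: 6/59 = 1/10 + 1/590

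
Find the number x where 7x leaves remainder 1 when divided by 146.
21

gcd(7, 146) = 1, so the inverse exists.
Extended Euclidean algorithm on (146, 7):
146 = 20 × 7 + 6  ⟹  6 = (1)·146 + (-20)·7
7 = 1 × 6 + 1  ⟹  1 = (-1)·146 + (21)·7
So (21)·7 ≡ 1 (mod 146), i.e. 7^(-1) ≡ 21 (mod 146).
Check: 7 × 21 = 147 ≡ 1 (mod 146)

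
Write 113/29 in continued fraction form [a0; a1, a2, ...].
[3; 1, 8, 1, 2]

Euclidean algorithm steps:
113 = 3 × 29 + 26
29 = 1 × 26 + 3
26 = 8 × 3 + 2
3 = 1 × 2 + 1
2 = 2 × 1 + 0
Continued fraction: [3; 1, 8, 1, 2]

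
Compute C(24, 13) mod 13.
1

Using Lucas' theorem:
Write n=24 and k=13 in base 13:
n in base 13: [1, 11]
k in base 13: [1, 0]
C(24,13) mod 13 = ∏ C(n_i, k_i) mod 13
Digit binomials (mod 13): C(1,1) = 1; C(11,0) = 1
Product: 1 × 1 = 1 ≡ 1 (mod 13)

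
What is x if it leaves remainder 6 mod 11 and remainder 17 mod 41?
17

Using Chinese Remainder Theorem:
M = 11 × 41 = 451
M1 = 41, M2 = 11
y1 = 41^(-1) mod 11 = 7
y2 = 11^(-1) mod 41 = 15
x = (6×41×7 + 17×11×15) mod 451 = 17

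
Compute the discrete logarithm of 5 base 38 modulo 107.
65

Baby-step giant-step with step n = ⌈√107⌉ = 11.
Baby steps 38^j mod 107 (j:value) for j=0..10: 0:1, 1:38, 2:53, 3:88, 4:27, 5:63, 6:40, 7:22, 8:87, 9:96, 10:10.
Giant-step multiplier: 38^(-11) ≡ 38^(106-11) = 38^95 ≡ 78 (mod 107).
Giant steps γ_i = 5·78^i mod 107: γ_0=5, γ_1=69, γ_2=32, γ_3=35, γ_4=55, γ_5=10 (in table at j=10).
x = i·n + j = 5·11 + 10 = 65.
Check: 38^65 ≡ 5 (mod 107).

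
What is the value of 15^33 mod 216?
135

Repeated squaring. Binary of 33 = 100001.
15^1 ≡ 15 (mod 216); 15^2 ≡ 9 (mod 216); 15^4 ≡ 81 (mod 216); 15^8 ≡ 81 (mod 216); 15^16 ≡ 81 (mod 216); 15^32 ≡ 81 (mod 216)
15^33 = 15^1 × 15^32 ≡ 135 (mod 216)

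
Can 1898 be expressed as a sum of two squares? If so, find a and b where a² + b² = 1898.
7² + 43² (a=7, b=43)

Factorization: 1898 = 2 × 13 × 73
By Fermat: n is sum of two squares iff every prime p ≡ 3 (mod 4) appears to even power.
All primes ≡ 3 (mod 4) appear to even power.
Search a = 0, 1, 2, … for 1898 - a² a perfect square: first hit at a = 7: 1898 - 49 = 1849 = 43².
1898 = 7² + 43² = 49 + 1849 ✓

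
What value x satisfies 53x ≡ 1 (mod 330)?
137

gcd(53, 330) = 1, so the inverse exists.
Extended Euclidean algorithm on (330, 53):
330 = 6 × 53 + 12  ⟹  12 = (1)·330 + (-6)·53
53 = 4 × 12 + 5  ⟹  5 = (-4)·330 + (25)·53
12 = 2 × 5 + 2  ⟹  2 = (9)·330 + (-56)·53
5 = 2 × 2 + 1  ⟹  1 = (-22)·330 + (137)·53
So (137)·53 ≡ 1 (mod 330), i.e. 53^(-1) ≡ 137 (mod 330).
Check: 53 × 137 = 7261 ≡ 1 (mod 330)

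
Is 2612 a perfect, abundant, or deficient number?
deficient

Proper divisors of 2612: sum = 1 + 2 + 4 + 653 + 1306 = 1966
Since 1966 < 2612, 2612 is deficient.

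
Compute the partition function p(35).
14883

p(n) counts ways to write n as a sum of positive integers (order ignored).
Euler's pentagonal recurrence: p(k) = p(k-1) + p(k-2) - p(k-5) - p(k-7) + p(k-12) + p(k-15) - ... (offsets j(3j∓1)/2, signs ++--, p(0)=1, p(<0)=0).
DP table for k = 0..34: p(0)=1, p(1)=1, p(2)=2, p(3)=3, p(4)=5, p(5)=7, p(6)=11, p(7)=15, p(8)=22, p(9)=30, p(10)=42, p(11)=56, p(12)=77, p(13)=101, p(14)=135, p(15)=176, p(16)=231, p(17)=297, p(18)=385, p(19)=490, p(20)=627, p(21)=792, p(22)=1002, p(23)=1255, p(24)=1575, p(25)=1958, p(26)=2436, p(27)=3010, p(28)=3718, p(29)=4565, p(30)=5604, p(31)=6842, p(32)=8349, p(33)=10143, p(34)=12310.
Final step: p(35) = p(34) + p(33) - p(30) - p(28) + p(23) + p(20) - p(13) - p(9) + p(0)
= 12310 + 10143 - 5604 - 3718 + 1255 + 627 - 101 - 30 + 1
= 14883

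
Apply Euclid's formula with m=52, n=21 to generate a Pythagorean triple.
(2263, 2184, 3145)

Euclid's formula: a = m² - n², b = 2mn, c = m² + n²
m = 52, n = 21
a = 52² - 21² = 2704 - 441 = 2263
b = 2 × 52 × 21 = 2184
c = 52² + 21² = 2704 + 441 = 3145
Verification: 2263² + 2184² = 5121169 + 4769856 = 9891025 = 3145² ✓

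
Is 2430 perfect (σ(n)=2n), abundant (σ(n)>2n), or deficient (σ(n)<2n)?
abundant

Proper divisors of 2430: sum = 1 + 2 + 3 + 5 + 6 + 9 + 10 + 15 + ... + 405 + 486 + 810 + 1215 (23 divisors) = 4122
Since 4122 > 2430, 2430 is abundant.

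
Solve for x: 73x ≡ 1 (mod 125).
12

gcd(73, 125) = 1, so the inverse exists.
Extended Euclidean algorithm on (125, 73):
125 = 1 × 73 + 52  ⟹  52 = (1)·125 + (-1)·73
73 = 1 × 52 + 21  ⟹  21 = (-1)·125 + (2)·73
52 = 2 × 21 + 10  ⟹  10 = (3)·125 + (-5)·73
21 = 2 × 10 + 1  ⟹  1 = (-7)·125 + (12)·73
So (12)·73 ≡ 1 (mod 125), i.e. 73^(-1) ≡ 12 (mod 125).
Check: 73 × 12 = 876 ≡ 1 (mod 125)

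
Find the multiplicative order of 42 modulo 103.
34

103 is prime, so ord(42) divides φ(103) = 102.
Divisors of 102: 1, 2, 3, 6, 17, 34, 51, 102.
Repeated squaring: 42^1 ≡ 42, 42^2 ≡ 13, 42^4 ≡ 66, 42^8 ≡ 30, 42^16 ≡ 76, 42^32 ≡ 8, 42^64 ≡ 64 (mod 103).
Test 42^d mod 103 for each divisor d in increasing order:
42^1 ≡ 42
42^2 ≡ 13
42^3 = 42^2·42^1 ≡ 31
42^6 = 42^4·42^2 ≡ 34
42^17 = 42^16·42^1 ≡ 102
42^34 = 42^32·42^2 ≡ 1  ← first divisor giving 1
The order is 34.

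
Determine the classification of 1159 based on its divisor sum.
deficient

Proper divisors of 1159: sum = 1 + 19 + 61 = 81
Since 81 < 1159, 1159 is deficient.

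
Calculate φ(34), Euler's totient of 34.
16

34 = 2 × 17
φ(n) = n × ∏(1 - 1/p) for each prime p dividing n
φ(34) = 34 × (1 - 1/2) × (1 - 1/17) = 16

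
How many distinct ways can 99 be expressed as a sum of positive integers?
169229875

p(n) counts ways to write n as a sum of positive integers (order ignored).
Euler's pentagonal recurrence: p(k) = p(k-1) + p(k-2) - p(k-5) - p(k-7) + p(k-12) + p(k-15) - ... (offsets j(3j∓1)/2, signs ++--, p(0)=1, p(<0)=0).
DP table for k = 0..98: p(0)=1, p(1)=1, p(2)=2, p(3)=3, p(4)=5, p(5)=7, p(6)=11, p(7)=15, p(8)=22, p(9)=30, p(10)=42, p(11)=56, p(12)=77, p(13)=101, p(14)=135, p(15)=176, p(16)=231, p(17)=297, p(18)=385, p(19)=490, p(20)=627, p(21)=792, p(22)=1002, p(23)=1255, p(24)=1575, p(25)=1958, p(26)=2436, p(27)=3010, p(28)=3718, p(29)=4565, p(30)=5604, p(31)=6842, p(32)=8349, p(33)=10143, p(34)=12310, p(35)=14883, p(36)=17977, p(37)=21637, p(38)=26015, p(39)=31185, p(40)=37338, p(41)=44583, p(42)=53174, p(43)=63261, p(44)=75175, p(45)=89134, p(46)=105558, p(47)=124754, p(48)=147273, p(49)=173525, p(50)=204226, p(51)=239943, p(52)=281589, p(53)=329931, p(54)=386155, p(55)=451276, p(56)=526823, p(57)=614154, p(58)=715220, p(59)=831820, p(60)=966467, p(61)=1121505, p(62)=1300156, p(63)=1505499, p(64)=1741630, p(65)=2012558, p(66)=2323520, p(67)=2679689, p(68)=3087735, p(69)=3554345, p(70)=4087968, p(71)=4697205, p(72)=5392783, p(73)=6185689, p(74)=7089500, p(75)=8118264, p(76)=9289091, p(77)=10619863, p(78)=12132164, p(79)=13848650, p(80)=15796476, p(81)=18004327, p(82)=20506255, p(83)=23338469, p(84)=26543660, p(85)=30167357, p(86)=34262962, p(87)=38887673, p(88)=44108109, p(89)=49995925, p(90)=56634173, p(91)=64112359, p(92)=72533807, p(93)=82010177, p(94)=92669720, p(95)=104651419, p(96)=118114304, p(97)=133230930, p(98)=150198136.
Final step: p(99) = p(98) + p(97) - p(94) - p(92) + p(87) + p(84) - p(77) - p(73) + p(64) + p(59) - p(48) - p(42) + p(29) + p(22) - p(7)
= 150198136 + 133230930 - 92669720 - 72533807 + 38887673 + 26543660 - 10619863 - 6185689 + 1741630 + 831820 - 147273 - 53174 + 4565 + 1002 - 15
= 169229875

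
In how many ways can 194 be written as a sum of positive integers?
2366022741845

p(n) counts ways to write n as a sum of positive integers (order ignored).
Euler's pentagonal recurrence: p(k) = p(k-1) + p(k-2) - p(k-5) - p(k-7) + p(k-12) + p(k-15) - ... (offsets j(3j∓1)/2, signs ++--, p(0)=1, p(<0)=0).
DP table for k = 0..193: p(0)=1, p(1)=1, p(2)=2, p(3)=3, p(4)=5, p(5)=7, p(6)=11, p(7)=15, p(8)=22, p(9)=30, p(10)=42, p(11)=56, p(12)=77, p(13)=101, p(14)=135, p(15)=176, p(16)=231, p(17)=297, p(18)=385, p(19)=490, p(20)=627, p(21)=792, p(22)=1002, p(23)=1255, p(24)=1575, p(25)=1958, p(26)=2436, p(27)=3010, p(28)=3718, p(29)=4565, p(30)=5604, p(31)=6842, p(32)=8349, p(33)=10143, p(34)=12310, p(35)=14883, p(36)=17977, p(37)=21637, p(38)=26015, p(39)=31185, p(40)=37338, p(41)=44583, p(42)=53174, p(43)=63261, p(44)=75175, p(45)=89134, p(46)=105558, p(47)=124754, p(48)=147273, p(49)=173525, p(50)=204226, p(51)=239943, p(52)=281589, p(53)=329931, p(54)=386155, p(55)=451276, p(56)=526823, p(57)=614154, p(58)=715220, p(59)=831820, p(60)=966467, p(61)=1121505, p(62)=1300156, p(63)=1505499, p(64)=1741630, p(65)=2012558, p(66)=2323520, p(67)=2679689, p(68)=3087735, p(69)=3554345, p(70)=4087968, p(71)=4697205, p(72)=5392783, p(73)=6185689, p(74)=7089500, p(75)=8118264, p(76)=9289091, p(77)=10619863, p(78)=12132164, p(79)=13848650, p(80)=15796476, p(81)=18004327, p(82)=20506255, p(83)=23338469, p(84)=26543660, p(85)=30167357, p(86)=34262962, p(87)=38887673, p(88)=44108109, p(89)=49995925, p(90)=56634173, p(91)=64112359, p(92)=72533807, p(93)=82010177, p(94)=92669720, p(95)=104651419, p(96)=118114304, p(97)=133230930, p(98)=150198136, p(99)=169229875, p(100)=190569292, p(101)=214481126, p(102)=241265379, p(103)=271248950, p(104)=304801365, p(105)=342325709, p(106)=384276336, p(107)=431149389, p(108)=483502844, p(109)=541946240, p(110)=607163746, p(111)=679903203, p(112)=761002156, p(113)=851376628, p(114)=952050665, p(115)=1064144451, p(116)=1188908248, p(117)=1327710076, p(118)=1482074143, p(119)=1653668665, p(120)=1844349560, p(121)=2056148051, p(122)=2291320912, p(123)=2552338241, p(124)=2841940500, p(125)=3163127352, p(126)=3519222692, p(127)=3913864295, p(128)=4351078600, p(129)=4835271870, p(130)=5371315400, p(131)=5964539504, p(132)=6620830889, p(133)=7346629512, p(134)=8149040695, p(135)=9035836076, p(136)=10015581680, p(137)=11097645016, p(138)=12292341831, p(139)=13610949895, p(140)=15065878135, p(141)=16670689208, p(142)=18440293320, p(143)=20390982757, p(144)=22540654445, p(145)=24908858009, p(146)=27517052599, p(147)=30388671978, p(148)=33549419497, p(149)=37027355200, p(150)=40853235313, p(151)=45060624582, p(152)=49686288421, p(153)=54770336324, p(154)=60356673280, p(155)=66493182097, p(156)=73232243759, p(157)=80630964769, p(158)=88751778802, p(159)=97662728555, p(160)=107438159466, p(161)=118159068427, p(162)=129913904637, p(163)=142798995930, p(164)=156919475295, p(165)=172389800255, p(166)=189334822579, p(167)=207890420102, p(168)=228204732751, p(169)=250438925115, p(170)=274768617130, p(171)=301384802048, p(172)=330495499613, p(173)=362326859895, p(174)=397125074750, p(175)=435157697830, p(176)=476715857290, p(177)=522115831195, p(178)=571701605655, p(179)=625846753120, p(180)=684957390936, p(181)=749474411781, p(182)=819876908323, p(183)=896684817527, p(184)=980462880430, p(185)=1071823774337, p(186)=1171432692373, p(187)=1280011042268, p(188)=1398341745571, p(189)=1527273599625, p(190)=1667727404093, p(191)=1820701100652, p(192)=1987276856363, p(193)=2168627105469.
Final step: p(194) = p(193) + p(192) - p(189) - p(187) + p(182) + p(179) - p(172) - p(168) + p(159) + p(154) - p(143) - p(137) + p(124) + p(117) - p(102) - p(94) + p(77) + p(68) - p(49) - p(39) + p(18) + p(7)
= 2168627105469 + 1987276856363 - 1527273599625 - 1280011042268 + 819876908323 + 625846753120 - 330495499613 - 228204732751 + 97662728555 + 60356673280 - 20390982757 - 11097645016 + 2841940500 + 1327710076 - 241265379 - 92669720 + 10619863 + 3087735 - 173525 - 31185 + 385 + 15
= 2366022741845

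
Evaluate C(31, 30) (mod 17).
14

Using Lucas' theorem:
Write n=31 and k=30 in base 17:
n in base 17: [1, 14]
k in base 17: [1, 13]
C(31,30) mod 17 = ∏ C(n_i, k_i) mod 17
Digit binomials (mod 17): C(1,1) = 1; C(14,13) = 14
Product: 1 × 14 = 14 ≡ 14 (mod 17)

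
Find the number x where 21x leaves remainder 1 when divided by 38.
29

gcd(21, 38) = 1, so the inverse exists.
Extended Euclidean algorithm on (38, 21):
38 = 1 × 21 + 17  ⟹  17 = (1)·38 + (-1)·21
21 = 1 × 17 + 4  ⟹  4 = (-1)·38 + (2)·21
17 = 4 × 4 + 1  ⟹  1 = (5)·38 + (-9)·21
So (-9)·21 ≡ 1 (mod 38), i.e. 21^(-1) ≡ -9 ≡ 29 (mod 38).
Check: 21 × 29 = 609 ≡ 1 (mod 38)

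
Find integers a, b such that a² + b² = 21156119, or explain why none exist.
Not possible

Factorization: 21156119 = 37 × 83^3
By Fermat: n is sum of two squares iff every prime p ≡ 3 (mod 4) appears to even power.
Prime(s) ≡ 3 (mod 4) with odd exponent: [(83, 3)]
Therefore 21156119 cannot be expressed as a² + b².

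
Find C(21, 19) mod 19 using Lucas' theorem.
1

Using Lucas' theorem:
Write n=21 and k=19 in base 19:
n in base 19: [1, 2]
k in base 19: [1, 0]
C(21,19) mod 19 = ∏ C(n_i, k_i) mod 19
Digit binomials (mod 19): C(1,1) = 1; C(2,0) = 1
Product: 1 × 1 = 1 ≡ 1 (mod 19)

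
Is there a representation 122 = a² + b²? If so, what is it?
1² + 11² (a=1, b=11)

Factorization: 122 = 2 × 61
By Fermat: n is sum of two squares iff every prime p ≡ 3 (mod 4) appears to even power.
All primes ≡ 3 (mod 4) appear to even power.
Search a = 0, 1, 2, … for 122 - a² a perfect square: first hit at a = 1: 122 - 1 = 121 = 11².
122 = 1² + 11² = 1 + 121 ✓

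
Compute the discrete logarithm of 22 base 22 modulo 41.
1

Baby-step giant-step with step n = ⌈√41⌉ = 7.
Baby steps 22^j mod 41 (j:value) for j=0..6: 0:1, 1:22, 2:33, 3:29, 4:23, 5:14, 6:21.
h = 22 is already in the table at j=1, so x = 1.
Check: 22^1 ≡ 22 (mod 41).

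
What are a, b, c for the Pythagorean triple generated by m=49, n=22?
(1917, 2156, 2885)

Euclid's formula: a = m² - n², b = 2mn, c = m² + n²
m = 49, n = 22
a = 49² - 22² = 2401 - 484 = 1917
b = 2 × 49 × 22 = 2156
c = 49² + 22² = 2401 + 484 = 2885
Verification: 1917² + 2156² = 3674889 + 4648336 = 8323225 = 2885² ✓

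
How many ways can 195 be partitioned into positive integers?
2580840212973

p(n) counts ways to write n as a sum of positive integers (order ignored).
Euler's pentagonal recurrence: p(k) = p(k-1) + p(k-2) - p(k-5) - p(k-7) + p(k-12) + p(k-15) - ... (offsets j(3j∓1)/2, signs ++--, p(0)=1, p(<0)=0).
DP table for k = 0..194: p(0)=1, p(1)=1, p(2)=2, p(3)=3, p(4)=5, p(5)=7, p(6)=11, p(7)=15, p(8)=22, p(9)=30, p(10)=42, p(11)=56, p(12)=77, p(13)=101, p(14)=135, p(15)=176, p(16)=231, p(17)=297, p(18)=385, p(19)=490, p(20)=627, p(21)=792, p(22)=1002, p(23)=1255, p(24)=1575, p(25)=1958, p(26)=2436, p(27)=3010, p(28)=3718, p(29)=4565, p(30)=5604, p(31)=6842, p(32)=8349, p(33)=10143, p(34)=12310, p(35)=14883, p(36)=17977, p(37)=21637, p(38)=26015, p(39)=31185, p(40)=37338, p(41)=44583, p(42)=53174, p(43)=63261, p(44)=75175, p(45)=89134, p(46)=105558, p(47)=124754, p(48)=147273, p(49)=173525, p(50)=204226, p(51)=239943, p(52)=281589, p(53)=329931, p(54)=386155, p(55)=451276, p(56)=526823, p(57)=614154, p(58)=715220, p(59)=831820, p(60)=966467, p(61)=1121505, p(62)=1300156, p(63)=1505499, p(64)=1741630, p(65)=2012558, p(66)=2323520, p(67)=2679689, p(68)=3087735, p(69)=3554345, p(70)=4087968, p(71)=4697205, p(72)=5392783, p(73)=6185689, p(74)=7089500, p(75)=8118264, p(76)=9289091, p(77)=10619863, p(78)=12132164, p(79)=13848650, p(80)=15796476, p(81)=18004327, p(82)=20506255, p(83)=23338469, p(84)=26543660, p(85)=30167357, p(86)=34262962, p(87)=38887673, p(88)=44108109, p(89)=49995925, p(90)=56634173, p(91)=64112359, p(92)=72533807, p(93)=82010177, p(94)=92669720, p(95)=104651419, p(96)=118114304, p(97)=133230930, p(98)=150198136, p(99)=169229875, p(100)=190569292, p(101)=214481126, p(102)=241265379, p(103)=271248950, p(104)=304801365, p(105)=342325709, p(106)=384276336, p(107)=431149389, p(108)=483502844, p(109)=541946240, p(110)=607163746, p(111)=679903203, p(112)=761002156, p(113)=851376628, p(114)=952050665, p(115)=1064144451, p(116)=1188908248, p(117)=1327710076, p(118)=1482074143, p(119)=1653668665, p(120)=1844349560, p(121)=2056148051, p(122)=2291320912, p(123)=2552338241, p(124)=2841940500, p(125)=3163127352, p(126)=3519222692, p(127)=3913864295, p(128)=4351078600, p(129)=4835271870, p(130)=5371315400, p(131)=5964539504, p(132)=6620830889, p(133)=7346629512, p(134)=8149040695, p(135)=9035836076, p(136)=10015581680, p(137)=11097645016, p(138)=12292341831, p(139)=13610949895, p(140)=15065878135, p(141)=16670689208, p(142)=18440293320, p(143)=20390982757, p(144)=22540654445, p(145)=24908858009, p(146)=27517052599, p(147)=30388671978, p(148)=33549419497, p(149)=37027355200, p(150)=40853235313, p(151)=45060624582, p(152)=49686288421, p(153)=54770336324, p(154)=60356673280, p(155)=66493182097, p(156)=73232243759, p(157)=80630964769, p(158)=88751778802, p(159)=97662728555, p(160)=107438159466, p(161)=118159068427, p(162)=129913904637, p(163)=142798995930, p(164)=156919475295, p(165)=172389800255, p(166)=189334822579, p(167)=207890420102, p(168)=228204732751, p(169)=250438925115, p(170)=274768617130, p(171)=301384802048, p(172)=330495499613, p(173)=362326859895, p(174)=397125074750, p(175)=435157697830, p(176)=476715857290, p(177)=522115831195, p(178)=571701605655, p(179)=625846753120, p(180)=684957390936, p(181)=749474411781, p(182)=819876908323, p(183)=896684817527, p(184)=980462880430, p(185)=1071823774337, p(186)=1171432692373, p(187)=1280011042268, p(188)=1398341745571, p(189)=1527273599625, p(190)=1667727404093, p(191)=1820701100652, p(192)=1987276856363, p(193)=2168627105469, p(194)=2366022741845.
Final step: p(195) = p(194) + p(193) - p(190) - p(188) + p(183) + p(180) - p(173) - p(169) + p(160) + p(155) - p(144) - p(138) + p(125) + p(118) - p(103) - p(95) + p(78) + p(69) - p(50) - p(40) + p(19) + p(8)
= 2366022741845 + 2168627105469 - 1667727404093 - 1398341745571 + 896684817527 + 684957390936 - 362326859895 - 250438925115 + 107438159466 + 66493182097 - 22540654445 - 12292341831 + 3163127352 + 1482074143 - 271248950 - 104651419 + 12132164 + 3554345 - 204226 - 37338 + 490 + 22
= 2580840212973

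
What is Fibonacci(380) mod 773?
517

Matrix identity: Q^n = [[F_(n+1), F_n], [F_n, F_(n-1)]] with Q = [[1,1],[1,0]].
n = 380 = 101111100₂. Square-and-multiply, entries mod 773:
Q^1 = [[1,1],[1,0]]
Q^2 = (Q^1)² = [[2,1],[1,1]]
Q^5 = (Q^2)²·Q = [[8,5],[5,3]]
Q^11 = (Q^5)²·Q = [[144,89],[89,55]]
Q^23 = (Q^11)²·Q = [[761,56],[56,705]]
Q^47 = (Q^23)²·Q = [[346,188],[188,158]]
Q^95 = (Q^47)²·Q = [[133,460],[460,446]]
Q^190 = (Q^95)² = [[481,428],[428,53]]
Q^380 = (Q^190)² = [[217,517],[517,473]]
F_380 mod 773 = Q^380[0][1] = 517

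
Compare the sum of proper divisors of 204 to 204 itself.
abundant

Proper divisors of 204: sum = 1 + 2 + 3 + 4 + 6 + 12 + 17 + 34 + 51 + 68 + 102 = 300
Since 300 > 204, 204 is abundant.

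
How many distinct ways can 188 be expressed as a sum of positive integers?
1398341745571

p(n) counts ways to write n as a sum of positive integers (order ignored).
Euler's pentagonal recurrence: p(k) = p(k-1) + p(k-2) - p(k-5) - p(k-7) + p(k-12) + p(k-15) - ... (offsets j(3j∓1)/2, signs ++--, p(0)=1, p(<0)=0).
DP table for k = 0..187: p(0)=1, p(1)=1, p(2)=2, p(3)=3, p(4)=5, p(5)=7, p(6)=11, p(7)=15, p(8)=22, p(9)=30, p(10)=42, p(11)=56, p(12)=77, p(13)=101, p(14)=135, p(15)=176, p(16)=231, p(17)=297, p(18)=385, p(19)=490, p(20)=627, p(21)=792, p(22)=1002, p(23)=1255, p(24)=1575, p(25)=1958, p(26)=2436, p(27)=3010, p(28)=3718, p(29)=4565, p(30)=5604, p(31)=6842, p(32)=8349, p(33)=10143, p(34)=12310, p(35)=14883, p(36)=17977, p(37)=21637, p(38)=26015, p(39)=31185, p(40)=37338, p(41)=44583, p(42)=53174, p(43)=63261, p(44)=75175, p(45)=89134, p(46)=105558, p(47)=124754, p(48)=147273, p(49)=173525, p(50)=204226, p(51)=239943, p(52)=281589, p(53)=329931, p(54)=386155, p(55)=451276, p(56)=526823, p(57)=614154, p(58)=715220, p(59)=831820, p(60)=966467, p(61)=1121505, p(62)=1300156, p(63)=1505499, p(64)=1741630, p(65)=2012558, p(66)=2323520, p(67)=2679689, p(68)=3087735, p(69)=3554345, p(70)=4087968, p(71)=4697205, p(72)=5392783, p(73)=6185689, p(74)=7089500, p(75)=8118264, p(76)=9289091, p(77)=10619863, p(78)=12132164, p(79)=13848650, p(80)=15796476, p(81)=18004327, p(82)=20506255, p(83)=23338469, p(84)=26543660, p(85)=30167357, p(86)=34262962, p(87)=38887673, p(88)=44108109, p(89)=49995925, p(90)=56634173, p(91)=64112359, p(92)=72533807, p(93)=82010177, p(94)=92669720, p(95)=104651419, p(96)=118114304, p(97)=133230930, p(98)=150198136, p(99)=169229875, p(100)=190569292, p(101)=214481126, p(102)=241265379, p(103)=271248950, p(104)=304801365, p(105)=342325709, p(106)=384276336, p(107)=431149389, p(108)=483502844, p(109)=541946240, p(110)=607163746, p(111)=679903203, p(112)=761002156, p(113)=851376628, p(114)=952050665, p(115)=1064144451, p(116)=1188908248, p(117)=1327710076, p(118)=1482074143, p(119)=1653668665, p(120)=1844349560, p(121)=2056148051, p(122)=2291320912, p(123)=2552338241, p(124)=2841940500, p(125)=3163127352, p(126)=3519222692, p(127)=3913864295, p(128)=4351078600, p(129)=4835271870, p(130)=5371315400, p(131)=5964539504, p(132)=6620830889, p(133)=7346629512, p(134)=8149040695, p(135)=9035836076, p(136)=10015581680, p(137)=11097645016, p(138)=12292341831, p(139)=13610949895, p(140)=15065878135, p(141)=16670689208, p(142)=18440293320, p(143)=20390982757, p(144)=22540654445, p(145)=24908858009, p(146)=27517052599, p(147)=30388671978, p(148)=33549419497, p(149)=37027355200, p(150)=40853235313, p(151)=45060624582, p(152)=49686288421, p(153)=54770336324, p(154)=60356673280, p(155)=66493182097, p(156)=73232243759, p(157)=80630964769, p(158)=88751778802, p(159)=97662728555, p(160)=107438159466, p(161)=118159068427, p(162)=129913904637, p(163)=142798995930, p(164)=156919475295, p(165)=172389800255, p(166)=189334822579, p(167)=207890420102, p(168)=228204732751, p(169)=250438925115, p(170)=274768617130, p(171)=301384802048, p(172)=330495499613, p(173)=362326859895, p(174)=397125074750, p(175)=435157697830, p(176)=476715857290, p(177)=522115831195, p(178)=571701605655, p(179)=625846753120, p(180)=684957390936, p(181)=749474411781, p(182)=819876908323, p(183)=896684817527, p(184)=980462880430, p(185)=1071823774337, p(186)=1171432692373, p(187)=1280011042268.
Final step: p(188) = p(187) + p(186) - p(183) - p(181) + p(176) + p(173) - p(166) - p(162) + p(153) + p(148) - p(137) - p(131) + p(118) + p(111) - p(96) - p(88) + p(71) + p(62) - p(43) - p(33) + p(12) + p(1)
= 1280011042268 + 1171432692373 - 896684817527 - 749474411781 + 476715857290 + 362326859895 - 189334822579 - 129913904637 + 54770336324 + 33549419497 - 11097645016 - 5964539504 + 1482074143 + 679903203 - 118114304 - 44108109 + 4697205 + 1300156 - 63261 - 10143 + 77 + 1
= 1398341745571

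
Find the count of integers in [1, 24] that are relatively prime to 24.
8

24 = 2^3 × 3
φ(n) = n × ∏(1 - 1/p) for each prime p dividing n
φ(24) = 24 × (1 - 1/2) × (1 - 1/3) = 8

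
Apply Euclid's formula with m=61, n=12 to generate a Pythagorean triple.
(3577, 1464, 3865)

Euclid's formula: a = m² - n², b = 2mn, c = m² + n²
m = 61, n = 12
a = 61² - 12² = 3721 - 144 = 3577
b = 2 × 61 × 12 = 1464
c = 61² + 12² = 3721 + 144 = 3865
Verification: 3577² + 1464² = 12794929 + 2143296 = 14938225 = 3865² ✓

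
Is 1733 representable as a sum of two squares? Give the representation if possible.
17² + 38² (a=17, b=38)

Factorization: 1733 = 1733
By Fermat: n is sum of two squares iff every prime p ≡ 3 (mod 4) appears to even power.
All primes ≡ 3 (mod 4) appear to even power.
Search a = 0, 1, 2, … for 1733 - a² a perfect square: first hit at a = 17: 1733 - 289 = 1444 = 38².
1733 = 17² + 38² = 289 + 1444 ✓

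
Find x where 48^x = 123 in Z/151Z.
12

Baby-step giant-step with step n = ⌈√151⌉ = 13.
Baby steps 48^j mod 151 (j:value) for j=0..12: 0:1, 1:48, 2:39, 3:60, 4:11, 5:75, 6:127, 7:56, 8:121, 9:70, 10:38, 11:12, 12:123.
h = 123 is already in the table at j=12, so x = 12.
Check: 48^12 ≡ 123 (mod 151).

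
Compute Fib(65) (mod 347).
97

Matrix identity: Q^n = [[F_(n+1), F_n], [F_n, F_(n-1)]] with Q = [[1,1],[1,0]].
n = 65 = 1000001₂. Square-and-multiply, entries mod 347:
Q^1 = [[1,1],[1,0]]
Q^2 = (Q^1)² = [[2,1],[1,1]]
Q^4 = (Q^2)² = [[5,3],[3,2]]
Q^8 = (Q^4)² = [[34,21],[21,13]]
Q^16 = (Q^8)² = [[209,293],[293,263]]
Q^32 = (Q^16)² = [[99,190],[190,256]]
Q^65 = (Q^32)²·Q = [[229,97],[97,132]]
F_65 mod 347 = Q^65[0][1] = 97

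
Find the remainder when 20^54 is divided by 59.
22

Repeated squaring. Binary of 54 = 110110.
20^1 ≡ 20 (mod 59); 20^2 ≡ 46 (mod 59); 20^4 ≡ 51 (mod 59); 20^8 ≡ 5 (mod 59); 20^16 ≡ 25 (mod 59); 20^32 ≡ 35 (mod 59)
20^54 = 20^2 × 20^4 × 20^16 × 20^32 ≡ 22 (mod 59)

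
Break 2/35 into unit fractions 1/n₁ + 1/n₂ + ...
1/18 + 1/630

Greedy algorithm:
2/35: ceiling(35/2) = 18, use 1/18
1/630: ceiling(630/1) = 630, use 1/630
Result: 2/35 = 1/18 + 1/630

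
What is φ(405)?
216

405 = 3^4 × 5
φ(n) = n × ∏(1 - 1/p) for each prime p dividing n
φ(405) = 405 × (1 - 1/3) × (1 - 1/5) = 216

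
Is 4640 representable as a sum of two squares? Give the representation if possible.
4² + 68² (a=4, b=68)

Factorization: 4640 = 2^5 × 5 × 29
By Fermat: n is sum of two squares iff every prime p ≡ 3 (mod 4) appears to even power.
All primes ≡ 3 (mod 4) appear to even power.
Search a = 0, 1, 2, … for 4640 - a² a perfect square: first hit at a = 4: 4640 - 16 = 4624 = 68².
4640 = 4² + 68² = 16 + 4624 ✓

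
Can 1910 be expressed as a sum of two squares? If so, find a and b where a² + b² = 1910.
Not possible

Factorization: 1910 = 2 × 5 × 191
By Fermat: n is sum of two squares iff every prime p ≡ 3 (mod 4) appears to even power.
Prime(s) ≡ 3 (mod 4) with odd exponent: [(191, 1)]
Therefore 1910 cannot be expressed as a² + b².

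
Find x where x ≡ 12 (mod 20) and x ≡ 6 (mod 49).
692

Using Chinese Remainder Theorem:
M = 20 × 49 = 980
M1 = 49, M2 = 20
y1 = 49^(-1) mod 20 = 9
y2 = 20^(-1) mod 49 = 27
x = (12×49×9 + 6×20×27) mod 980 = 692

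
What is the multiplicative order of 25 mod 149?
37

149 is prime, so ord(25) divides φ(149) = 148.
Divisors of 148: 1, 2, 4, 37, 74, 148.
Repeated squaring: 25^1 ≡ 25, 25^2 ≡ 29, 25^4 ≡ 96, 25^8 ≡ 127, 25^16 ≡ 37, 25^32 ≡ 28, 25^64 ≡ 39, 25^128 ≡ 31 (mod 149).
Test 25^d mod 149 for each divisor d in increasing order:
25^1 ≡ 25
25^2 ≡ 29
25^4 ≡ 96
25^37 = 25^32·25^4·25^1 ≡ 1  ← first divisor giving 1
The order is 37.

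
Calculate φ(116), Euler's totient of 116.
56

116 = 2^2 × 29
φ(n) = n × ∏(1 - 1/p) for each prime p dividing n
φ(116) = 116 × (1 - 1/2) × (1 - 1/29) = 56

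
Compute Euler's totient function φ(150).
40

150 = 2 × 3 × 5^2
φ(n) = n × ∏(1 - 1/p) for each prime p dividing n
φ(150) = 150 × (1 - 1/2) × (1 - 1/3) × (1 - 1/5) = 40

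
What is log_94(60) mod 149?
143

Baby-step giant-step with step n = ⌈√149⌉ = 13.
Baby steps 94^j mod 149 (j:value) for j=0..12: 0:1, 1:94, 2:45, 3:58, 4:88, 5:77, 6:86, 7:38, 8:145, 9:71, 10:118, 11:66, 12:95.
Giant-step multiplier: 94^(-13) ≡ 94^(148-13) = 94^135 ≡ 134 (mod 149).
Giant steps γ_i = 60·134^i mod 149: γ_0=60, γ_1=143, γ_2=90, γ_3=140, γ_4=135, γ_5=61, γ_6=128, γ_7=17, γ_8=43, γ_9=100, γ_10=139, γ_11=1 (in table at j=0).
x = i·n + j = 11·13 + 0 = 143.
Check: 94^143 ≡ 60 (mod 149).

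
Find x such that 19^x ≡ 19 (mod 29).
1

Baby-step giant-step with step n = ⌈√29⌉ = 6.
Baby steps 19^j mod 29 (j:value) for j=0..5: 0:1, 1:19, 2:13, 3:15, 4:24, 5:21.
h = 19 is already in the table at j=1, so x = 1.
Check: 19^1 ≡ 19 (mod 29).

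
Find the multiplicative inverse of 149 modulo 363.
134

gcd(149, 363) = 1, so the inverse exists.
Extended Euclidean algorithm on (363, 149):
363 = 2 × 149 + 65  ⟹  65 = (1)·363 + (-2)·149
149 = 2 × 65 + 19  ⟹  19 = (-2)·363 + (5)·149
65 = 3 × 19 + 8  ⟹  8 = (7)·363 + (-17)·149
19 = 2 × 8 + 3  ⟹  3 = (-16)·363 + (39)·149
8 = 2 × 3 + 2  ⟹  2 = (39)·363 + (-95)·149
3 = 1 × 2 + 1  ⟹  1 = (-55)·363 + (134)·149
So (134)·149 ≡ 1 (mod 363), i.e. 149^(-1) ≡ 134 (mod 363).
Check: 149 × 134 = 19966 ≡ 1 (mod 363)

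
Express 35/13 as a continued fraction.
[2; 1, 2, 4]

Euclidean algorithm steps:
35 = 2 × 13 + 9
13 = 1 × 9 + 4
9 = 2 × 4 + 1
4 = 4 × 1 + 0
Continued fraction: [2; 1, 2, 4]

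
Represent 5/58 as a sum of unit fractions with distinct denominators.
1/12 + 1/348

Greedy algorithm:
5/58: ceiling(58/5) = 12, use 1/12
1/348: ceiling(348/1) = 348, use 1/348
Result: 5/58 = 1/12 + 1/348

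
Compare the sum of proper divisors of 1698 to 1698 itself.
abundant

Proper divisors of 1698: sum = 1 + 2 + 3 + 6 + 283 + 566 + 849 = 1710
Since 1710 > 1698, 1698 is abundant.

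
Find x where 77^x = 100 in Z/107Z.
8

Baby-step giant-step with step n = ⌈√107⌉ = 11.
Baby steps 77^j mod 107 (j:value) for j=0..10: 0:1, 1:77, 2:44, 3:71, 4:10, 5:21, 6:12, 7:68, 8:100, 9:103, 10:13.
h = 100 is already in the table at j=8, so x = 8.
Check: 77^8 ≡ 100 (mod 107).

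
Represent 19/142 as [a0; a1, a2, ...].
[0; 7, 2, 9]

Euclidean algorithm steps:
19 = 0 × 142 + 19
142 = 7 × 19 + 9
19 = 2 × 9 + 1
9 = 9 × 1 + 0
Continued fraction: [0; 7, 2, 9]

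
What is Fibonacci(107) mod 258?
53

Matrix identity: Q^n = [[F_(n+1), F_n], [F_n, F_(n-1)]] with Q = [[1,1],[1,0]].
n = 107 = 1101011₂. Square-and-multiply, entries mod 258:
Q^1 = [[1,1],[1,0]]
Q^3 = (Q^1)²·Q = [[3,2],[2,1]]
Q^6 = (Q^3)² = [[13,8],[8,5]]
Q^13 = (Q^6)²·Q = [[119,233],[233,144]]
Q^26 = (Q^13)² = [[80,133],[133,205]]
Q^53 = (Q^26)²·Q = [[74,95],[95,237]]
Q^107 = (Q^53)²·Q = [[186,53],[53,133]]
F_107 mod 258 = Q^107[0][1] = 53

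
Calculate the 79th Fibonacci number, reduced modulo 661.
188

Matrix identity: Q^n = [[F_(n+1), F_n], [F_n, F_(n-1)]] with Q = [[1,1],[1,0]].
n = 79 = 1001111₂. Square-and-multiply, entries mod 661:
Q^1 = [[1,1],[1,0]]
Q^2 = (Q^1)² = [[2,1],[1,1]]
Q^4 = (Q^2)² = [[5,3],[3,2]]
Q^9 = (Q^4)²·Q = [[55,34],[34,21]]
Q^19 = (Q^9)²·Q = [[155,215],[215,601]]
Q^39 = (Q^19)²·Q = [[118,184],[184,595]]
Q^79 = (Q^39)²·Q = [[502,188],[188,314]]
F_79 mod 661 = Q^79[0][1] = 188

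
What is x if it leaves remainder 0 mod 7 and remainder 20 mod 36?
56

Using Chinese Remainder Theorem:
M = 7 × 36 = 252
M1 = 36, M2 = 7
y1 = 36^(-1) mod 7 = 1
y2 = 7^(-1) mod 36 = 31
x = (0×36×1 + 20×7×31) mod 252 = 56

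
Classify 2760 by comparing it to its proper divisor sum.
abundant

Proper divisors of 2760: sum = 1 + 2 + 3 + 4 + 5 + 6 + 8 + 10 + ... + 552 + 690 + 920 + 1380 (31 divisors) = 5880
Since 5880 > 2760, 2760 is abundant.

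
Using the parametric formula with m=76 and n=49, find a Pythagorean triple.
(3375, 7448, 8177)

Euclid's formula: a = m² - n², b = 2mn, c = m² + n²
m = 76, n = 49
a = 76² - 49² = 5776 - 2401 = 3375
b = 2 × 76 × 49 = 7448
c = 76² + 49² = 5776 + 2401 = 8177
Verification: 3375² + 7448² = 11390625 + 55472704 = 66863329 = 8177² ✓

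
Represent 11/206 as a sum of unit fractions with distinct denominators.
1/19 + 1/1305 + 1/5107770

Greedy algorithm:
11/206: ceiling(206/11) = 19, use 1/19
3/3914: ceiling(3914/3) = 1305, use 1/1305
1/5107770: ceiling(5107770/1) = 5107770, use 1/5107770
Result: 11/206 = 1/19 + 1/1305 + 1/5107770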